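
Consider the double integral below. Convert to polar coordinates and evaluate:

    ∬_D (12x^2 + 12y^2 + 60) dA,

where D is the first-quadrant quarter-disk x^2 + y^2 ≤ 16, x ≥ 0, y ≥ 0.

The region D is 0 ≤ r ≤ 4, 0 ≤ θ ≤ π/2 in polar coordinates, where x = r cos(θ), y = r sin(θ), and dA = r dr dθ.

Under the substitution, the integrand becomes 12r^2 + 60, so

    ∬_D (12x^2 + 12y^2 + 60) dA = ∫_{0}^{π/2} ∫_{0}^{4} (12r^2 + 60) · r dr dθ.

Inner integral (in r): ∫_{0}^{4} (12r^2 + 60) · r dr = 1248.

Outer integral (in θ): ∫_{0}^{π/2} (1248) dθ = 624π.

Therefore ∬_D (12x^2 + 12y^2 + 60) dA = 624π.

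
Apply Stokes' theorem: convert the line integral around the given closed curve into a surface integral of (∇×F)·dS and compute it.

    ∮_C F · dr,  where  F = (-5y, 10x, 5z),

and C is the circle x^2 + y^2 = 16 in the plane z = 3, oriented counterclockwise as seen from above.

Let S be the flat disk x^2 + y^2 ≤ 16 in the plane z = 3, with upward unit normal n̂ = ẑ. By Stokes' theorem,

    ∮_C F · dr = ∬_S (∇ × F) · n̂ dS = ∬_D (curl F)_z dA,

where D is the disk x^2 + y^2 ≤ 16.

Compute the curl of F = (-5y, 10x, 5z):
    (∇ × F)_x = ∂F_z/∂y - ∂F_y/∂z = 0,
    (∇ × F)_y = ∂F_x/∂z - ∂F_z/∂x = 0,
    (∇ × F)_z = ∂F_y/∂x - ∂F_x/∂y = 15.

On z = 3, (curl F)_z = 15.

Convert to polar (x = r cos θ, y = r sin θ, dA = r dr dθ); the integrand becomes 15, so

    ∬_D (curl F)_z dA = ∫_0^{2π} ∫_0^{4} (15) · r dr dθ.

Inner (r from 0 to 4): 120.
Outer (θ from 0 to 2π): 240π.

Therefore ∮_C F · dr = 240π.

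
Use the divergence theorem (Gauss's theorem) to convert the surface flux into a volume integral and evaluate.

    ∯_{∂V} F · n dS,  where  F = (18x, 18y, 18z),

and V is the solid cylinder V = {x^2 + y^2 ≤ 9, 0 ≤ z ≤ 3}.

By the divergence theorem,

    ∯_{∂V} F · n dS = ∭_V (∇ · F) dV.

Compute the divergence:
    ∇ · F = ∂F_x/∂x + ∂F_y/∂y + ∂F_z/∂z = 18 + 18 + 18 = 54.

In cylindrical coordinates, x = r cos(θ), y = r sin(θ), z = z, dV = r dr dθ dz, with 0 ≤ r ≤ 3, 0 ≤ θ ≤ 2π, 0 ≤ z ≤ 3.

The integrand, after substitution and multiplying by the volume element, becomes (54) · r, so

    ∭_V (∇·F) dV = ∫_0^{2π} ∫_0^{3} ∫_0^{3} (54) · r dz dr dθ.

Inner (z from 0 to 3): 162r.
Middle (r from 0 to 3): 729.
Outer (θ from 0 to 2π): 1458π.

Therefore ∯_{∂V} F · n dS = 1458π.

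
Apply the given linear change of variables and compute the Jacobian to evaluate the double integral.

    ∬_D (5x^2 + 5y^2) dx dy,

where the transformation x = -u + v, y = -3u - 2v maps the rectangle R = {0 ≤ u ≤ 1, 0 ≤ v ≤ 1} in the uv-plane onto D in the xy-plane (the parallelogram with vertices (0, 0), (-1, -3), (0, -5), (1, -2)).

Compute the Jacobian determinant of (x, y) with respect to (u, v):

    ∂(x,y)/∂(u,v) = | -1  1 | = (-1)(-2) - (1)(-3) = 5.
                   | -3  -2 |

Its absolute value is |J| = 5 (the area scaling factor).

Substituting x = -u + v, y = -3u - 2v into the integrand,

    5x^2 + 5y^2 → 50u^2 + 50u v + 25v^2,

so the integral becomes

    ∬_R (50u^2 + 50u v + 25v^2) · |J| du dv = ∫_0^1 ∫_0^1 (250u^2 + 250u v + 125v^2) dv du.

Inner (v): 250u^2 + 125u + 125/3.
Outer (u): 375/2.

Therefore ∬_D (5x^2 + 5y^2) dx dy = 375/2.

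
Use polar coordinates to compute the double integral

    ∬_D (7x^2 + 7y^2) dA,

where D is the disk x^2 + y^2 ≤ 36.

The region D is 0 ≤ r ≤ 6, 0 ≤ θ ≤ 2π in polar coordinates, where x = r cos(θ), y = r sin(θ), and dA = r dr dθ.

Under the substitution, the integrand becomes 7r^2, so

    ∬_D (7x^2 + 7y^2) dA = ∫_{0}^{2π} ∫_{0}^{6} (7r^2) · r dr dθ.

Inner integral (in r): ∫_{0}^{6} (7r^2) · r dr = 2268.

Outer integral (in θ): ∫_{0}^{2π} (2268) dθ = 4536π.

Therefore ∬_D (7x^2 + 7y^2) dA = 4536π.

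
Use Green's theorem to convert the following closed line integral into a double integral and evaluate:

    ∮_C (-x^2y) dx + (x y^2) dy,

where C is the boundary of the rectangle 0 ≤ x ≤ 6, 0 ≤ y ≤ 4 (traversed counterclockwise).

Green's theorem converts the closed line integral into a double integral over the enclosed region D:

    ∮_C P dx + Q dy = ∬_D (∂Q/∂x - ∂P/∂y) dA.

Here P = -x^2y, Q = x y^2, so

    ∂Q/∂x = y^2,    ∂P/∂y = -x^2,
    ∂Q/∂x - ∂P/∂y = x^2 + y^2.

D is the region 0 ≤ x ≤ 6, 0 ≤ y ≤ 4. Evaluating the double integral:

    ∬_D (x^2 + y^2) dA = ∫_0^{6} ∫_0^{4} (x^2 + y^2) dy dx.

Inner (y from 0 to 4): 4x^2 + 64/3.
Outer (x from 0 to 6): 416.

Therefore ∮_C P dx + Q dy = 416.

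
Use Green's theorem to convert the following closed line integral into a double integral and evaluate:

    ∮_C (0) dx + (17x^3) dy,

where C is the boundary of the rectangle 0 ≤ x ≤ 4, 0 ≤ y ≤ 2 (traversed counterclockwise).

Green's theorem converts the closed line integral into a double integral over the enclosed region D:

    ∮_C P dx + Q dy = ∬_D (∂Q/∂x - ∂P/∂y) dA.

Here P = 0, Q = 17x^3, so

    ∂Q/∂x = 51x^2,    ∂P/∂y = 0,
    ∂Q/∂x - ∂P/∂y = 51x^2.

D is the region 0 ≤ x ≤ 4, 0 ≤ y ≤ 2. Evaluating the double integral:

    ∬_D (51x^2) dA = ∫_0^{4} ∫_0^{2} (51x^2) dy dx.

Inner (y from 0 to 2): 102x^2.
Outer (x from 0 to 4): 2176.

Therefore ∮_C P dx + Q dy = 2176.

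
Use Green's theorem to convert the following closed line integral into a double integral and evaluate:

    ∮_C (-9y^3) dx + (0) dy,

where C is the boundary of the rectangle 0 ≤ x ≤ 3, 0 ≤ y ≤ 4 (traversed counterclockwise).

Green's theorem converts the closed line integral into a double integral over the enclosed region D:

    ∮_C P dx + Q dy = ∬_D (∂Q/∂x - ∂P/∂y) dA.

Here P = -9y^3, Q = 0, so

    ∂Q/∂x = 0,    ∂P/∂y = -27y^2,
    ∂Q/∂x - ∂P/∂y = 27y^2.

D is the region 0 ≤ x ≤ 3, 0 ≤ y ≤ 4. Evaluating the double integral:

    ∬_D (27y^2) dA = ∫_0^{3} ∫_0^{4} (27y^2) dy dx.

Inner (y from 0 to 4): 576.
Outer (x from 0 to 3): 1728.

Therefore ∮_C P dx + Q dy = 1728.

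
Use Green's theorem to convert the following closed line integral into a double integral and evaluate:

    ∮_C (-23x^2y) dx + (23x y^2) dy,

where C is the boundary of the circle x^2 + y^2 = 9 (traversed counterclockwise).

Green's theorem converts the closed line integral into a double integral over the enclosed region D:

    ∮_C P dx + Q dy = ∬_D (∂Q/∂x - ∂P/∂y) dA.

Here P = -23x^2y, Q = 23x y^2, so

    ∂Q/∂x = 23y^2,    ∂P/∂y = -23x^2,
    ∂Q/∂x - ∂P/∂y = 23x^2 + 23y^2.

D is the region x^2 + y^2 ≤ 9. Evaluating the double integral:

In polar coordinates (x = r cos θ, y = r sin θ, dA = r dr dθ) the integrand becomes 23r^2, so

    ∬_D (23x^2 + 23y^2) dA = ∫_0^{2π} ∫_0^{3} (23r^2) · r dr dθ.

Inner (r from 0 to 3): 1863/4.
Outer (θ from 0 to 2π): 1863π/2.

Therefore ∮_C P dx + Q dy = 1863π/2.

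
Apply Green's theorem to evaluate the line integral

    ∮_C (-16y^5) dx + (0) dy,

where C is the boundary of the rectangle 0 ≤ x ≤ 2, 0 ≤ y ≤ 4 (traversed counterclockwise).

Green's theorem converts the closed line integral into a double integral over the enclosed region D:

    ∮_C P dx + Q dy = ∬_D (∂Q/∂x - ∂P/∂y) dA.

Here P = -16y^5, Q = 0, so

    ∂Q/∂x = 0,    ∂P/∂y = -80y^4,
    ∂Q/∂x - ∂P/∂y = 80y^4.

D is the region 0 ≤ x ≤ 2, 0 ≤ y ≤ 4. Evaluating the double integral:

    ∬_D (80y^4) dA = ∫_0^{2} ∫_0^{4} (80y^4) dy dx.

Inner (y from 0 to 4): 16384.
Outer (x from 0 to 2): 32768.

Therefore ∮_C P dx + Q dy = 32768.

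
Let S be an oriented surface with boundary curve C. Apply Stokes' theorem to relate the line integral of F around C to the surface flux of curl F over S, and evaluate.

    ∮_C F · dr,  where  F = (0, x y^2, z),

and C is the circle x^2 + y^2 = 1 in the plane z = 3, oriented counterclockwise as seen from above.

Let S be the flat disk x^2 + y^2 ≤ 1 in the plane z = 3, with upward unit normal n̂ = ẑ. By Stokes' theorem,

    ∮_C F · dr = ∬_S (∇ × F) · n̂ dS = ∬_D (curl F)_z dA,

where D is the disk x^2 + y^2 ≤ 1.

Compute the curl of F = (0, x y^2, z):
    (∇ × F)_x = ∂F_z/∂y - ∂F_y/∂z = 0,
    (∇ × F)_y = ∂F_x/∂z - ∂F_z/∂x = 0,
    (∇ × F)_z = ∂F_y/∂x - ∂F_x/∂y = y^2.

On z = 3, (curl F)_z = y^2.

Convert to polar (x = r cos θ, y = r sin θ, dA = r dr dθ); the integrand becomes r^2sin(θ)^2, so

    ∬_D (curl F)_z dA = ∫_0^{2π} ∫_0^{1} (r^2sin(θ)^2) · r dr dθ.

Inner (r from 0 to 1): sin(θ)^2/4.
Outer (θ from 0 to 2π): π/4.

Therefore ∮_C F · dr = π/4.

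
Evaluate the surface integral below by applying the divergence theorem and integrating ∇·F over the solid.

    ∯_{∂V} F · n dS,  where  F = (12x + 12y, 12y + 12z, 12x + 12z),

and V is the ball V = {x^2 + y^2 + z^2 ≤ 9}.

By the divergence theorem,

    ∯_{∂V} F · n dS = ∭_V (∇ · F) dV.

Compute the divergence:
    ∇ · F = ∂F_x/∂x + ∂F_y/∂y + ∂F_z/∂z = 12 + 12 + 12 = 36.

In spherical coordinates, x = ρ sin(φ) cos(θ), y = ρ sin(φ) sin(θ), z = ρ cos(φ), dV = ρ^2 sin(φ) dρ dφ dθ, with 0 ≤ ρ ≤ 3, 0 ≤ φ ≤ π, 0 ≤ θ ≤ 2π.

The integrand, after substitution and multiplying by the volume element, becomes (36) · ρ^2 sin(φ), so

    ∭_V (∇·F) dV = ∫_0^{2π} ∫_0^{π} ∫_0^{3} (36) · ρ^2 sin(φ) dρ dφ dθ.

Inner (ρ from 0 to 3): 324sin(φ).
Middle (φ from 0 to π): 648.
Outer (θ from 0 to 2π): 1296π.

Therefore ∯_{∂V} F · n dS = 1296π.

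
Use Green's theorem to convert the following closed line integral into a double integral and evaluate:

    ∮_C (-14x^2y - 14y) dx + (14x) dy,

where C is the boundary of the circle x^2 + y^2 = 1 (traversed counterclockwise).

Green's theorem converts the closed line integral into a double integral over the enclosed region D:

    ∮_C P dx + Q dy = ∬_D (∂Q/∂x - ∂P/∂y) dA.

Here P = -14x^2y - 14y, Q = 14x, so

    ∂Q/∂x = 14,    ∂P/∂y = -14x^2 - 14,
    ∂Q/∂x - ∂P/∂y = 14x^2 + 28.

D is the region x^2 + y^2 ≤ 1. Evaluating the double integral:

In polar coordinates (x = r cos θ, y = r sin θ, dA = r dr dθ) the integrand becomes 14r^2cos(θ)^2 + 28, so

    ∬_D (14x^2 + 28) dA = ∫_0^{2π} ∫_0^{1} (14r^2cos(θ)^2 + 28) · r dr dθ.

Inner (r from 0 to 1): 7cos(θ)^2/2 + 14.
Outer (θ from 0 to 2π): 63π/2.

Therefore ∮_C P dx + Q dy = 63π/2.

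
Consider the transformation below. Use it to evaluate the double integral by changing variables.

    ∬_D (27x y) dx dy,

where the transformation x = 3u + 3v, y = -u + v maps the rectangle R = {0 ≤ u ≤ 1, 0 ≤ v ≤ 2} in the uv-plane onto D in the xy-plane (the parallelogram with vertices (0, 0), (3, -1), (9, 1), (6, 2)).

Compute the Jacobian determinant of (x, y) with respect to (u, v):

    ∂(x,y)/∂(u,v) = | 3  3 | = (3)(1) - (3)(-1) = 6.
                   | -1  1 |

Its absolute value is |J| = 6 (the area scaling factor).

Substituting x = 3u + 3v, y = -u + v into the integrand,

    27x y → -81u^2 + 81v^2,

so the integral becomes

    ∬_R (-81u^2 + 81v^2) · |J| du dv = ∫_0^1 ∫_0^2 (-486u^2 + 486v^2) dv du.

Inner (v): 1296 - 972u^2.
Outer (u): 972.

Therefore ∬_D (27x y) dx dy = 972.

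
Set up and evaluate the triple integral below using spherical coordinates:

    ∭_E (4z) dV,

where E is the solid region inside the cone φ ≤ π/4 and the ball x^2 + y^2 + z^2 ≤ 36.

In spherical coordinates, x = ρ sin(φ) cos(θ), y = ρ sin(φ) sin(θ), z = ρ cos(φ), and dV = ρ^2 sin(φ) dρ dφ dθ.

The integrand becomes 4ρ cos(φ), so

    ∭_E (4z) dV = ∫_{0}^{2π} ∫_{0}^{π/4} ∫_{0}^{6} (4ρ cos(φ)) · ρ^2 sin(φ) dρ dφ dθ.

Inner (ρ): 648sin(2φ).
Middle (φ): 324.
Outer (θ): 648π.

Therefore the triple integral equals 648π.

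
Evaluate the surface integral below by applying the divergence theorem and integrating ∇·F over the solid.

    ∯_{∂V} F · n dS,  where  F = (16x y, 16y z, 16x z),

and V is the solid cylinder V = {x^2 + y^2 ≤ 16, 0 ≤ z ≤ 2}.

By the divergence theorem,

    ∯_{∂V} F · n dS = ∭_V (∇ · F) dV.

Compute the divergence:
    ∇ · F = ∂F_x/∂x + ∂F_y/∂y + ∂F_z/∂z = 16y + 16z + 16x = 16x + 16y + 16z.

In cylindrical coordinates, x = r cos(θ), y = r sin(θ), z = z, dV = r dr dθ dz, with 0 ≤ r ≤ 4, 0 ≤ θ ≤ 2π, 0 ≤ z ≤ 2.

The integrand, after substitution and multiplying by the volume element, becomes (16sqrt(2)r sin(θ + π/4) + 16z) · r, so

    ∭_V (∇·F) dV = ∫_0^{2π} ∫_0^{4} ∫_0^{2} (16sqrt(2)r sin(θ + π/4) + 16z) · r dz dr dθ.

Inner (z from 0 to 2): 32r (sqrt(2)r sin(θ + π/4) + 1).
Middle (r from 0 to 4): 2048sqrt(2)sin(θ + π/4)/3 + 256.
Outer (θ from 0 to 2π): 512π.

Therefore ∯_{∂V} F · n dS = 512π.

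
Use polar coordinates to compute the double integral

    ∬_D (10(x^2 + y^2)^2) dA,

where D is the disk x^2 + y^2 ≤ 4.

The region D is 0 ≤ r ≤ 2, 0 ≤ θ ≤ 2π in polar coordinates, where x = r cos(θ), y = r sin(θ), and dA = r dr dθ.

Under the substitution, the integrand becomes 10r^4, so

    ∬_D (10(x^2 + y^2)^2) dA = ∫_{0}^{2π} ∫_{0}^{2} (10r^4) · r dr dθ.

Inner integral (in r): ∫_{0}^{2} (10r^4) · r dr = 320/3.

Outer integral (in θ): ∫_{0}^{2π} (320/3) dθ = 640π/3.

Therefore ∬_D (10(x^2 + y^2)^2) dA = 640π/3.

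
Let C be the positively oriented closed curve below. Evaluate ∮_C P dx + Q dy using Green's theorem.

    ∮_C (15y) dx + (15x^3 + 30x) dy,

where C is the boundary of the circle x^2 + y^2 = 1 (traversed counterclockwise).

Green's theorem converts the closed line integral into a double integral over the enclosed region D:

    ∮_C P dx + Q dy = ∬_D (∂Q/∂x - ∂P/∂y) dA.

Here P = 15y, Q = 15x^3 + 30x, so

    ∂Q/∂x = 45x^2 + 30,    ∂P/∂y = 15,
    ∂Q/∂x - ∂P/∂y = 45x^2 + 15.

D is the region x^2 + y^2 ≤ 1. Evaluating the double integral:

In polar coordinates (x = r cos θ, y = r sin θ, dA = r dr dθ) the integrand becomes 45r^2cos(θ)^2 + 15, so

    ∬_D (45x^2 + 15) dA = ∫_0^{2π} ∫_0^{1} (45r^2cos(θ)^2 + 15) · r dr dθ.

Inner (r from 0 to 1): 45cos(θ)^2/4 + 15/2.
Outer (θ from 0 to 2π): 105π/4.

Therefore ∮_C P dx + Q dy = 105π/4.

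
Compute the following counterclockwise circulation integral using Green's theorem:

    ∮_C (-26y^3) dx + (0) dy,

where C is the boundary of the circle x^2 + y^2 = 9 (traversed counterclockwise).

Green's theorem converts the closed line integral into a double integral over the enclosed region D:

    ∮_C P dx + Q dy = ∬_D (∂Q/∂x - ∂P/∂y) dA.

Here P = -26y^3, Q = 0, so

    ∂Q/∂x = 0,    ∂P/∂y = -78y^2,
    ∂Q/∂x - ∂P/∂y = 78y^2.

D is the region x^2 + y^2 ≤ 9. Evaluating the double integral:

In polar coordinates (x = r cos θ, y = r sin θ, dA = r dr dθ) the integrand becomes 78r^2sin(θ)^2, so

    ∬_D (78y^2) dA = ∫_0^{2π} ∫_0^{3} (78r^2sin(θ)^2) · r dr dθ.

Inner (r from 0 to 3): 3159sin(θ)^2/2.
Outer (θ from 0 to 2π): 3159π/2.

Therefore ∮_C P dx + Q dy = 3159π/2.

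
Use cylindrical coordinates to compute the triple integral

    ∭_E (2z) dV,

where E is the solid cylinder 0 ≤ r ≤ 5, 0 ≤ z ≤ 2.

In cylindrical coordinates, x = r cos(θ), y = r sin(θ), z = z, and dV = r dr dθ dz.

The integrand becomes 2z, so

    ∭_E (2z) dV = ∫_{0}^{2π} ∫_{0}^{5} ∫_{0}^{2} (2z) · r dz dr dθ.

Inner (z): 4r.
Middle (r from 0 to 5): 50.
Outer (θ): 100π.

Therefore the triple integral equals 100π.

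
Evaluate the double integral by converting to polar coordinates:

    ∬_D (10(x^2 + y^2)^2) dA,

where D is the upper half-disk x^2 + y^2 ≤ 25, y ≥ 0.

The region D is 0 ≤ r ≤ 5, 0 ≤ θ ≤ π in polar coordinates, where x = r cos(θ), y = r sin(θ), and dA = r dr dθ.

Under the substitution, the integrand becomes 10r^4, so

    ∬_D (10(x^2 + y^2)^2) dA = ∫_{0}^{π} ∫_{0}^{5} (10r^4) · r dr dθ.

Inner integral (in r): ∫_{0}^{5} (10r^4) · r dr = 78125/3.

Outer integral (in θ): ∫_{0}^{π} (78125/3) dθ = 78125π/3.

Therefore ∬_D (10(x^2 + y^2)^2) dA = 78125π/3.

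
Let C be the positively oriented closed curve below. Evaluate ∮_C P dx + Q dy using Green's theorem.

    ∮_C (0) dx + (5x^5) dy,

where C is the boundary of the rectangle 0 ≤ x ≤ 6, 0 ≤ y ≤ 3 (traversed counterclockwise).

Green's theorem converts the closed line integral into a double integral over the enclosed region D:

    ∮_C P dx + Q dy = ∬_D (∂Q/∂x - ∂P/∂y) dA.

Here P = 0, Q = 5x^5, so

    ∂Q/∂x = 25x^4,    ∂P/∂y = 0,
    ∂Q/∂x - ∂P/∂y = 25x^4.

D is the region 0 ≤ x ≤ 6, 0 ≤ y ≤ 3. Evaluating the double integral:

    ∬_D (25x^4) dA = ∫_0^{6} ∫_0^{3} (25x^4) dy dx.

Inner (y from 0 to 3): 75x^4.
Outer (x from 0 to 6): 116640.

Therefore ∮_C P dx + Q dy = 116640.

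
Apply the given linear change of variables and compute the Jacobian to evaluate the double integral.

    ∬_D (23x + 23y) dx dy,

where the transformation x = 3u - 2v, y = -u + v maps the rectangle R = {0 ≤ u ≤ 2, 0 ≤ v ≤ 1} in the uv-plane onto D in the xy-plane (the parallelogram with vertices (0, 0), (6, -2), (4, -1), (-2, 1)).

Compute the Jacobian determinant of (x, y) with respect to (u, v):

    ∂(x,y)/∂(u,v) = | 3  -2 | = (3)(1) - (-2)(-1) = 1.
                   | -1  1 |

Its absolute value is |J| = 1 (the area scaling factor).

Substituting x = 3u - 2v, y = -u + v into the integrand,

    23x + 23y → 46u - 23v,

so the integral becomes

    ∬_R (46u - 23v) · |J| du dv = ∫_0^2 ∫_0^1 (46u - 23v) dv du.

Inner (v): 46u - 23/2.
Outer (u): 69.

Therefore ∬_D (23x + 23y) dx dy = 69.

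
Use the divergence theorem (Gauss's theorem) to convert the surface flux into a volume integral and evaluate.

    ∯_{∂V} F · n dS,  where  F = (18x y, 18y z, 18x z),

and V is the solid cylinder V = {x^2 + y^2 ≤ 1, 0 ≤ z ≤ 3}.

By the divergence theorem,

    ∯_{∂V} F · n dS = ∭_V (∇ · F) dV.

Compute the divergence:
    ∇ · F = ∂F_x/∂x + ∂F_y/∂y + ∂F_z/∂z = 18y + 18z + 18x = 18x + 18y + 18z.

In cylindrical coordinates, x = r cos(θ), y = r sin(θ), z = z, dV = r dr dθ dz, with 0 ≤ r ≤ 1, 0 ≤ θ ≤ 2π, 0 ≤ z ≤ 3.

The integrand, after substitution and multiplying by the volume element, becomes (18sqrt(2)r sin(θ + π/4) + 18z) · r, so

    ∭_V (∇·F) dV = ∫_0^{2π} ∫_0^{1} ∫_0^{3} (18sqrt(2)r sin(θ + π/4) + 18z) · r dz dr dθ.

Inner (z from 0 to 3): 27r (2sqrt(2)r sin(θ + π/4) + 3).
Middle (r from 0 to 1): 18sqrt(2)sin(θ + π/4) + 81/2.
Outer (θ from 0 to 2π): 81π.

Therefore ∯_{∂V} F · n dS = 81π.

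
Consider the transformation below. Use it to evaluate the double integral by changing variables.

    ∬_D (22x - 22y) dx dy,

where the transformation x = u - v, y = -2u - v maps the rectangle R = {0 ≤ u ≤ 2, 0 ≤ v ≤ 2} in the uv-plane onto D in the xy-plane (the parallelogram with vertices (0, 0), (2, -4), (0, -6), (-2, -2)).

Compute the Jacobian determinant of (x, y) with respect to (u, v):

    ∂(x,y)/∂(u,v) = | 1  -1 | = (1)(-1) - (-1)(-2) = -3.
                   | -2  -1 |

Its absolute value is |J| = 3 (the area scaling factor).

Substituting x = u - v, y = -2u - v into the integrand,

    22x - 22y → 66u,

so the integral becomes

    ∬_R (66u) · |J| du dv = ∫_0^2 ∫_0^2 (198u) dv du.

Inner (v): 396u.
Outer (u): 792.

Therefore ∬_D (22x - 22y) dx dy = 792.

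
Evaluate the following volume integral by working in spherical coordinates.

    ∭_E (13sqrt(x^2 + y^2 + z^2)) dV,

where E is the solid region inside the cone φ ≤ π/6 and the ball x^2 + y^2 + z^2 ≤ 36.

In spherical coordinates, x = ρ sin(φ) cos(θ), y = ρ sin(φ) sin(θ), z = ρ cos(φ), and dV = ρ^2 sin(φ) dρ dφ dθ.

The integrand becomes 13ρ, so

    ∭_E (13sqrt(x^2 + y^2 + z^2)) dV = ∫_{0}^{2π} ∫_{0}^{π/6} ∫_{0}^{6} (13ρ) · ρ^2 sin(φ) dρ dφ dθ.

Inner (ρ): 4212sin(φ).
Middle (φ): 4212 - 2106sqrt(3).
Outer (θ): 4212π (2 - sqrt(3)).

Therefore the triple integral equals 4212π (2 - sqrt(3)).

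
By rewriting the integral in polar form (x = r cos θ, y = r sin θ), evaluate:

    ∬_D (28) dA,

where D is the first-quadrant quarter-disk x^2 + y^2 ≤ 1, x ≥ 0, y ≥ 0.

The region D is 0 ≤ r ≤ 1, 0 ≤ θ ≤ π/2 in polar coordinates, where x = r cos(θ), y = r sin(θ), and dA = r dr dθ.

Under the substitution, the integrand becomes 28, so

    ∬_D (28) dA = ∫_{0}^{π/2} ∫_{0}^{1} (28) · r dr dθ.

Inner integral (in r): ∫_{0}^{1} (28) · r dr = 14.

Outer integral (in θ): ∫_{0}^{π/2} (14) dθ = 7π.

Therefore ∬_D (28) dA = 7π.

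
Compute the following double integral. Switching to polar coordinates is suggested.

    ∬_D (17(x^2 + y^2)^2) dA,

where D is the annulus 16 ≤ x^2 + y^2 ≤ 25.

The region D is 4 ≤ r ≤ 5, 0 ≤ θ ≤ 2π in polar coordinates, where x = r cos(θ), y = r sin(θ), and dA = r dr dθ.

Under the substitution, the integrand becomes 17r^4, so

    ∬_D (17(x^2 + y^2)^2) dA = ∫_{0}^{2π} ∫_{4}^{5} (17r^4) · r dr dθ.

Inner integral (in r): ∫_{4}^{5} (17r^4) · r dr = 65331/2.

Outer integral (in θ): ∫_{0}^{2π} (65331/2) dθ = 65331π.

Therefore ∬_D (17(x^2 + y^2)^2) dA = 65331π.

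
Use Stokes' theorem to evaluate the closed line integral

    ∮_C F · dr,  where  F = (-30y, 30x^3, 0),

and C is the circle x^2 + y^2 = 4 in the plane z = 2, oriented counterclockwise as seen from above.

Let S be the flat disk x^2 + y^2 ≤ 4 in the plane z = 2, with upward unit normal n̂ = ẑ. By Stokes' theorem,

    ∮_C F · dr = ∬_S (∇ × F) · n̂ dS = ∬_D (curl F)_z dA,

where D is the disk x^2 + y^2 ≤ 4.

Compute the curl of F = (-30y, 30x^3, 0):
    (∇ × F)_x = ∂F_z/∂y - ∂F_y/∂z = 0,
    (∇ × F)_y = ∂F_x/∂z - ∂F_z/∂x = 0,
    (∇ × F)_z = ∂F_y/∂x - ∂F_x/∂y = 90x^2 + 30.

On z = 2, (curl F)_z = 90x^2 + 30.

Convert to polar (x = r cos θ, y = r sin θ, dA = r dr dθ); the integrand becomes 90r^2cos(θ)^2 + 30, so

    ∬_D (curl F)_z dA = ∫_0^{2π} ∫_0^{2} (90r^2cos(θ)^2 + 30) · r dr dθ.

Inner (r from 0 to 2): 360cos(θ)^2 + 60.
Outer (θ from 0 to 2π): 480π.

Therefore ∮_C F · dr = 480π.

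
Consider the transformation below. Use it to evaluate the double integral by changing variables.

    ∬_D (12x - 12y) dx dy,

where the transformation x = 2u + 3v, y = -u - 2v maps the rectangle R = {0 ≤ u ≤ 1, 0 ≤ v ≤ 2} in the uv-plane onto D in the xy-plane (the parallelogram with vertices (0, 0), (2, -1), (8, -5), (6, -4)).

Compute the Jacobian determinant of (x, y) with respect to (u, v):

    ∂(x,y)/∂(u,v) = | 2  3 | = (2)(-2) - (3)(-1) = -1.
                   | -1  -2 |

Its absolute value is |J| = 1 (the area scaling factor).

Substituting x = 2u + 3v, y = -u - 2v into the integrand,

    12x - 12y → 36u + 60v,

so the integral becomes

    ∬_R (36u + 60v) · |J| du dv = ∫_0^1 ∫_0^2 (36u + 60v) dv du.

Inner (v): 72u + 120.
Outer (u): 156.

Therefore ∬_D (12x - 12y) dx dy = 156.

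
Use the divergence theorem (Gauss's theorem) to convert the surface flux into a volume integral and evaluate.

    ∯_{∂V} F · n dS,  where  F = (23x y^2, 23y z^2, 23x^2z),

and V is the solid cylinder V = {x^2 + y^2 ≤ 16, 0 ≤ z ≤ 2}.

By the divergence theorem,

    ∯_{∂V} F · n dS = ∭_V (∇ · F) dV.

Compute the divergence:
    ∇ · F = ∂F_x/∂x + ∂F_y/∂y + ∂F_z/∂z = 23y^2 + 23z^2 + 23x^2 = 23x^2 + 23y^2 + 23z^2.

In cylindrical coordinates, x = r cos(θ), y = r sin(θ), z = z, dV = r dr dθ dz, with 0 ≤ r ≤ 4, 0 ≤ θ ≤ 2π, 0 ≤ z ≤ 2.

The integrand, after substitution and multiplying by the volume element, becomes (23r^2 + 23z^2) · r, so

    ∭_V (∇·F) dV = ∫_0^{2π} ∫_0^{4} ∫_0^{2} (23r^2 + 23z^2) · r dz dr dθ.

Inner (z from 0 to 2): 46r (r^2 + 4/3).
Middle (r from 0 to 4): 10304/3.
Outer (θ from 0 to 2π): 20608π/3.

Therefore ∯_{∂V} F · n dS = 20608π/3.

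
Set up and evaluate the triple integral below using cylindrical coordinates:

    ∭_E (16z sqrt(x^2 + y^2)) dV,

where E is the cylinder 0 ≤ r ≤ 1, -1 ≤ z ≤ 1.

In cylindrical coordinates, x = r cos(θ), y = r sin(θ), z = z, and dV = r dr dθ dz.

The integrand becomes 16r z, so

    ∭_E (16z sqrt(x^2 + y^2)) dV = ∫_{0}^{2π} ∫_{0}^{1} ∫_{-1}^{1} (16r z) · r dz dr dθ.

Inner (z): 0.
Middle (r from 0 to 1): 0.
Outer (θ): 0.

Therefore the triple integral equals 0.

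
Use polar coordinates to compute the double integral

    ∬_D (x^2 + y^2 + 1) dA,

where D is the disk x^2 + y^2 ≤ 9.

The region D is 0 ≤ r ≤ 3, 0 ≤ θ ≤ 2π in polar coordinates, where x = r cos(θ), y = r sin(θ), and dA = r dr dθ.

Under the substitution, the integrand becomes r^2 + 1, so

    ∬_D (x^2 + y^2 + 1) dA = ∫_{0}^{2π} ∫_{0}^{3} (r^2 + 1) · r dr dθ.

Inner integral (in r): ∫_{0}^{3} (r^2 + 1) · r dr = 99/4.

Outer integral (in θ): ∫_{0}^{2π} (99/4) dθ = 99π/2.

Therefore ∬_D (x^2 + y^2 + 1) dA = 99π/2.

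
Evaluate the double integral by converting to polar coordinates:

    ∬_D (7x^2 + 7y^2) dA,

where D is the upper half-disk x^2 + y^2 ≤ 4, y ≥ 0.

The region D is 0 ≤ r ≤ 2, 0 ≤ θ ≤ π in polar coordinates, where x = r cos(θ), y = r sin(θ), and dA = r dr dθ.

Under the substitution, the integrand becomes 7r^2, so

    ∬_D (7x^2 + 7y^2) dA = ∫_{0}^{π} ∫_{0}^{2} (7r^2) · r dr dθ.

Inner integral (in r): ∫_{0}^{2} (7r^2) · r dr = 28.

Outer integral (in θ): ∫_{0}^{π} (28) dθ = 28π.

Therefore ∬_D (7x^2 + 7y^2) dA = 28π.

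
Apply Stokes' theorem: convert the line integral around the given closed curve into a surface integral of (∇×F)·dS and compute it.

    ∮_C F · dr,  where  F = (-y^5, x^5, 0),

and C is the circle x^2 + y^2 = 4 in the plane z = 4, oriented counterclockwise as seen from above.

Let S be the flat disk x^2 + y^2 ≤ 4 in the plane z = 4, with upward unit normal n̂ = ẑ. By Stokes' theorem,

    ∮_C F · dr = ∬_S (∇ × F) · n̂ dS = ∬_D (curl F)_z dA,

where D is the disk x^2 + y^2 ≤ 4.

Compute the curl of F = (-y^5, x^5, 0):
    (∇ × F)_x = ∂F_z/∂y - ∂F_y/∂z = 0,
    (∇ × F)_y = ∂F_x/∂z - ∂F_z/∂x = 0,
    (∇ × F)_z = ∂F_y/∂x - ∂F_x/∂y = 5x^4 + 5y^4.

On z = 4, (curl F)_z = 5x^4 + 5y^4.

Convert to polar (x = r cos θ, y = r sin θ, dA = r dr dθ); the integrand becomes 5r^4(sin(θ)^4 + cos(θ)^4), so

    ∬_D (curl F)_z dA = ∫_0^{2π} ∫_0^{2} (5r^4(sin(θ)^4 + cos(θ)^4)) · r dr dθ.

Inner (r from 0 to 2): 160sin(θ)^4/3 + 160cos(θ)^4/3.
Outer (θ from 0 to 2π): 80π.

Therefore ∮_C F · dr = 80π.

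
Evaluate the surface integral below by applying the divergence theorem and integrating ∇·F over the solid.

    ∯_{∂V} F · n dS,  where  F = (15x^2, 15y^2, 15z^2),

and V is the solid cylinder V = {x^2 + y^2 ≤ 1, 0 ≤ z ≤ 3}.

By the divergence theorem,

    ∯_{∂V} F · n dS = ∭_V (∇ · F) dV.

Compute the divergence:
    ∇ · F = ∂F_x/∂x + ∂F_y/∂y + ∂F_z/∂z = 30x + 30y + 30z.

In cylindrical coordinates, x = r cos(θ), y = r sin(θ), z = z, dV = r dr dθ dz, with 0 ≤ r ≤ 1, 0 ≤ θ ≤ 2π, 0 ≤ z ≤ 3.

The integrand, after substitution and multiplying by the volume element, becomes (30sqrt(2)r sin(θ + π/4) + 30z) · r, so

    ∭_V (∇·F) dV = ∫_0^{2π} ∫_0^{1} ∫_0^{3} (30sqrt(2)r sin(θ + π/4) + 30z) · r dz dr dθ.

Inner (z from 0 to 3): 45r (2sqrt(2)r sin(θ + π/4) + 3).
Middle (r from 0 to 1): 30sqrt(2)sin(θ + π/4) + 135/2.
Outer (θ from 0 to 2π): 135π.

Therefore ∯_{∂V} F · n dS = 135π.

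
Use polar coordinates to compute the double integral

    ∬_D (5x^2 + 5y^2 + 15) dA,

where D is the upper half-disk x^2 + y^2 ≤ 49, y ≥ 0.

The region D is 0 ≤ r ≤ 7, 0 ≤ θ ≤ π in polar coordinates, where x = r cos(θ), y = r sin(θ), and dA = r dr dθ.

Under the substitution, the integrand becomes 5r^2 + 15, so

    ∬_D (5x^2 + 5y^2 + 15) dA = ∫_{0}^{π} ∫_{0}^{7} (5r^2 + 15) · r dr dθ.

Inner integral (in r): ∫_{0}^{7} (5r^2 + 15) · r dr = 13475/4.

Outer integral (in θ): ∫_{0}^{π} (13475/4) dθ = 13475π/4.

Therefore ∬_D (5x^2 + 5y^2 + 15) dA = 13475π/4.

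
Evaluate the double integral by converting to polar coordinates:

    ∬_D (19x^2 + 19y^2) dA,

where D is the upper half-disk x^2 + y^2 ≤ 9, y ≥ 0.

The region D is 0 ≤ r ≤ 3, 0 ≤ θ ≤ π in polar coordinates, where x = r cos(θ), y = r sin(θ), and dA = r dr dθ.

Under the substitution, the integrand becomes 19r^2, so

    ∬_D (19x^2 + 19y^2) dA = ∫_{0}^{π} ∫_{0}^{3} (19r^2) · r dr dθ.

Inner integral (in r): ∫_{0}^{3} (19r^2) · r dr = 1539/4.

Outer integral (in θ): ∫_{0}^{π} (1539/4) dθ = 1539π/4.

Therefore ∬_D (19x^2 + 19y^2) dA = 1539π/4.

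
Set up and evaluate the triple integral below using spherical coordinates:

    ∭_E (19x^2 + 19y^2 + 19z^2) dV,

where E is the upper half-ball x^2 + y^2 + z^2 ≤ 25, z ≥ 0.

In spherical coordinates, x = ρ sin(φ) cos(θ), y = ρ sin(φ) sin(θ), z = ρ cos(φ), and dV = ρ^2 sin(φ) dρ dφ dθ.

The integrand becomes 19ρ^2, so

    ∭_E (19x^2 + 19y^2 + 19z^2) dV = ∫_{0}^{2π} ∫_{0}^{π/2} ∫_{0}^{5} (19ρ^2) · ρ^2 sin(φ) dρ dφ dθ.

Inner (ρ): 11875sin(φ).
Middle (φ): 11875.
Outer (θ): 23750π.

Therefore the triple integral equals 23750π.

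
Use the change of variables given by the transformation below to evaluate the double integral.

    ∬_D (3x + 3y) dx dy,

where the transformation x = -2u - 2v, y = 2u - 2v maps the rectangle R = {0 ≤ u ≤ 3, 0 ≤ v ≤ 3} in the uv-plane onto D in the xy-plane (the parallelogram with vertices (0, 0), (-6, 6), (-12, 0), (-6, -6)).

Compute the Jacobian determinant of (x, y) with respect to (u, v):

    ∂(x,y)/∂(u,v) = | -2  -2 | = (-2)(-2) - (-2)(2) = 8.
                   | 2  -2 |

Its absolute value is |J| = 8 (the area scaling factor).

Substituting x = -2u - 2v, y = 2u - 2v into the integrand,

    3x + 3y → -12v,

so the integral becomes

    ∬_R (-12v) · |J| du dv = ∫_0^3 ∫_0^3 (-96v) dv du.

Inner (v): -432.
Outer (u): -1296.

Therefore ∬_D (3x + 3y) dx dy = -1296.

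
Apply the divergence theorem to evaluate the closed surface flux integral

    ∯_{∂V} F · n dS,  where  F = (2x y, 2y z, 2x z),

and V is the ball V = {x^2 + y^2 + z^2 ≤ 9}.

By the divergence theorem,

    ∯_{∂V} F · n dS = ∭_V (∇ · F) dV.

Compute the divergence:
    ∇ · F = ∂F_x/∂x + ∂F_y/∂y + ∂F_z/∂z = 2y + 2z + 2x = 2x + 2y + 2z.

In spherical coordinates, x = ρ sin(φ) cos(θ), y = ρ sin(φ) sin(θ), z = ρ cos(φ), dV = ρ^2 sin(φ) dρ dφ dθ, with 0 ≤ ρ ≤ 3, 0 ≤ φ ≤ π, 0 ≤ θ ≤ 2π.

The integrand, after substitution and multiplying by the volume element, becomes (2ρ (sqrt(2)sin(φ)sin(θ + π/4) + cos(φ))) · ρ^2 sin(φ), so

    ∭_V (∇·F) dV = ∫_0^{2π} ∫_0^{π} ∫_0^{3} (2ρ (sqrt(2)sin(φ)sin(θ + π/4) + cos(φ))) · ρ^2 sin(φ) dρ dφ dθ.

Inner (ρ from 0 to 3): 81(sqrt(2)sin(φ)sin(θ + π/4) + cos(φ))sin(φ)/2.
Middle (φ from 0 to π): 81sqrt(2)π sin(θ + π/4)/4.
Outer (θ from 0 to 2π): 0.

Therefore ∯_{∂V} F · n dS = 0.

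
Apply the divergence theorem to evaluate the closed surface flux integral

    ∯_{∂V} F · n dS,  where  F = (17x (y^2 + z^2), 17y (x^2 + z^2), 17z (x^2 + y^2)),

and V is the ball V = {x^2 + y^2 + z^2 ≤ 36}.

By the divergence theorem,

    ∯_{∂V} F · n dS = ∭_V (∇ · F) dV.

Compute the divergence:
    ∇ · F = ∂F_x/∂x + ∂F_y/∂y + ∂F_z/∂z = 17y^2 + 17z^2 + 17x^2 + 17z^2 + 17x^2 + 17y^2 = 34x^2 + 34y^2 + 34z^2.

In spherical coordinates, x = ρ sin(φ) cos(θ), y = ρ sin(φ) sin(θ), z = ρ cos(φ), dV = ρ^2 sin(φ) dρ dφ dθ, with 0 ≤ ρ ≤ 6, 0 ≤ φ ≤ π, 0 ≤ θ ≤ 2π.

The integrand, after substitution and multiplying by the volume element, becomes (34ρ^2) · ρ^2 sin(φ), so

    ∭_V (∇·F) dV = ∫_0^{2π} ∫_0^{π} ∫_0^{6} (34ρ^2) · ρ^2 sin(φ) dρ dφ dθ.

Inner (ρ from 0 to 6): 264384sin(φ)/5.
Middle (φ from 0 to π): 528768/5.
Outer (θ from 0 to 2π): 1057536π/5.

Therefore ∯_{∂V} F · n dS = 1057536π/5.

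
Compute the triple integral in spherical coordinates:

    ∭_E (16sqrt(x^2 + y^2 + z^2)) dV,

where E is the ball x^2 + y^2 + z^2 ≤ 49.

In spherical coordinates, x = ρ sin(φ) cos(θ), y = ρ sin(φ) sin(θ), z = ρ cos(φ), and dV = ρ^2 sin(φ) dρ dφ dθ.

The integrand becomes 16ρ, so

    ∭_E (16sqrt(x^2 + y^2 + z^2)) dV = ∫_{0}^{2π} ∫_{0}^{π} ∫_{0}^{7} (16ρ) · ρ^2 sin(φ) dρ dφ dθ.

Inner (ρ): 9604sin(φ).
Middle (φ): 19208.
Outer (θ): 38416π.

Therefore the triple integral equals 38416π.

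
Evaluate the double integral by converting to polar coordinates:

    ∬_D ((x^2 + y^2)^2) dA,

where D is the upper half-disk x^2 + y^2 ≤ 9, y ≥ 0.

The region D is 0 ≤ r ≤ 3, 0 ≤ θ ≤ π in polar coordinates, where x = r cos(θ), y = r sin(θ), and dA = r dr dθ.

Under the substitution, the integrand becomes r^4, so

    ∬_D ((x^2 + y^2)^2) dA = ∫_{0}^{π} ∫_{0}^{3} (r^4) · r dr dθ.

Inner integral (in r): ∫_{0}^{3} (r^4) · r dr = 243/2.

Outer integral (in θ): ∫_{0}^{π} (243/2) dθ = 243π/2.

Therefore ∬_D ((x^2 + y^2)^2) dA = 243π/2.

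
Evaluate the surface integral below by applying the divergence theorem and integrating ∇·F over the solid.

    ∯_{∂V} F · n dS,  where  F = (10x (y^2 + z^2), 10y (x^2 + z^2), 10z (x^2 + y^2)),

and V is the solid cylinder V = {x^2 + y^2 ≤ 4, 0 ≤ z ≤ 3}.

By the divergence theorem,

    ∯_{∂V} F · n dS = ∭_V (∇ · F) dV.

Compute the divergence:
    ∇ · F = ∂F_x/∂x + ∂F_y/∂y + ∂F_z/∂z = 10y^2 + 10z^2 + 10x^2 + 10z^2 + 10x^2 + 10y^2 = 20x^2 + 20y^2 + 20z^2.

In cylindrical coordinates, x = r cos(θ), y = r sin(θ), z = z, dV = r dr dθ dz, with 0 ≤ r ≤ 2, 0 ≤ θ ≤ 2π, 0 ≤ z ≤ 3.

The integrand, after substitution and multiplying by the volume element, becomes (20r^2 + 20z^2) · r, so

    ∭_V (∇·F) dV = ∫_0^{2π} ∫_0^{2} ∫_0^{3} (20r^2 + 20z^2) · r dz dr dθ.

Inner (z from 0 to 3): 60r (r^2 + 3).
Middle (r from 0 to 2): 600.
Outer (θ from 0 to 2π): 1200π.

Therefore ∯_{∂V} F · n dS = 1200π.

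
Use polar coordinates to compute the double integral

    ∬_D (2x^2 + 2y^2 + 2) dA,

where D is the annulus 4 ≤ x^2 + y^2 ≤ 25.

The region D is 2 ≤ r ≤ 5, 0 ≤ θ ≤ 2π in polar coordinates, where x = r cos(θ), y = r sin(θ), and dA = r dr dθ.

Under the substitution, the integrand becomes 2r^2 + 2, so

    ∬_D (2x^2 + 2y^2 + 2) dA = ∫_{0}^{2π} ∫_{2}^{5} (2r^2 + 2) · r dr dθ.

Inner integral (in r): ∫_{2}^{5} (2r^2 + 2) · r dr = 651/2.

Outer integral (in θ): ∫_{0}^{2π} (651/2) dθ = 651π.

Therefore ∬_D (2x^2 + 2y^2 + 2) dA = 651π.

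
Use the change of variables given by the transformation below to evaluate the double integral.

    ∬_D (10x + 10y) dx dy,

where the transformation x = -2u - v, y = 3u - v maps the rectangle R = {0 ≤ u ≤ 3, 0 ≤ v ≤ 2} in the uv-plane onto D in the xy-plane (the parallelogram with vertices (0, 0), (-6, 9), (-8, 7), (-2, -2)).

Compute the Jacobian determinant of (x, y) with respect to (u, v):

    ∂(x,y)/∂(u,v) = | -2  -1 | = (-2)(-1) - (-1)(3) = 5.
                   | 3  -1 |

Its absolute value is |J| = 5 (the area scaling factor).

Substituting x = -2u - v, y = 3u - v into the integrand,

    10x + 10y → 10u - 20v,

so the integral becomes

    ∬_R (10u - 20v) · |J| du dv = ∫_0^3 ∫_0^2 (50u - 100v) dv du.

Inner (v): 100u - 200.
Outer (u): -150.

Therefore ∬_D (10x + 10y) dx dy = -150.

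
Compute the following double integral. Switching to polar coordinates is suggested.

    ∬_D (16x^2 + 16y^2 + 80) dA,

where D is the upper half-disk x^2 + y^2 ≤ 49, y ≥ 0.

The region D is 0 ≤ r ≤ 7, 0 ≤ θ ≤ π in polar coordinates, where x = r cos(θ), y = r sin(θ), and dA = r dr dθ.

Under the substitution, the integrand becomes 16r^2 + 80, so

    ∬_D (16x^2 + 16y^2 + 80) dA = ∫_{0}^{π} ∫_{0}^{7} (16r^2 + 80) · r dr dθ.

Inner integral (in r): ∫_{0}^{7} (16r^2 + 80) · r dr = 11564.

Outer integral (in θ): ∫_{0}^{π} (11564) dθ = 11564π.

Therefore ∬_D (16x^2 + 16y^2 + 80) dA = 11564π.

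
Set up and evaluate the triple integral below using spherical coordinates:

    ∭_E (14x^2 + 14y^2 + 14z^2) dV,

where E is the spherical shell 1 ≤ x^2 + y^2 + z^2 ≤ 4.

In spherical coordinates, x = ρ sin(φ) cos(θ), y = ρ sin(φ) sin(θ), z = ρ cos(φ), and dV = ρ^2 sin(φ) dρ dφ dθ.

The integrand becomes 14ρ^2, so

    ∭_E (14x^2 + 14y^2 + 14z^2) dV = ∫_{0}^{2π} ∫_{0}^{π} ∫_{1}^{2} (14ρ^2) · ρ^2 sin(φ) dρ dφ dθ.

Inner (ρ): 434sin(φ)/5.
Middle (φ): 868/5.
Outer (θ): 1736π/5.

Therefore the triple integral equals 1736π/5.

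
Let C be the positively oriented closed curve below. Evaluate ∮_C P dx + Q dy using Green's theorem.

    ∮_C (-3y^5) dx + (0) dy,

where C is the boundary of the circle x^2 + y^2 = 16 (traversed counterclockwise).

Green's theorem converts the closed line integral into a double integral over the enclosed region D:

    ∮_C P dx + Q dy = ∬_D (∂Q/∂x - ∂P/∂y) dA.

Here P = -3y^5, Q = 0, so

    ∂Q/∂x = 0,    ∂P/∂y = -15y^4,
    ∂Q/∂x - ∂P/∂y = 15y^4.

D is the region x^2 + y^2 ≤ 16. Evaluating the double integral:

In polar coordinates (x = r cos θ, y = r sin θ, dA = r dr dθ) the integrand becomes 15r^4sin(θ)^4, so

    ∬_D (15y^4) dA = ∫_0^{2π} ∫_0^{4} (15r^4sin(θ)^4) · r dr dθ.

Inner (r from 0 to 4): 10240sin(θ)^4.
Outer (θ from 0 to 2π): 7680π.

Therefore ∮_C P dx + Q dy = 7680π.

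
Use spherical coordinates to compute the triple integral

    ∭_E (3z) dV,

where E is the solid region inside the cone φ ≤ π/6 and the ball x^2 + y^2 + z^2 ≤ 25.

In spherical coordinates, x = ρ sin(φ) cos(θ), y = ρ sin(φ) sin(θ), z = ρ cos(φ), and dV = ρ^2 sin(φ) dρ dφ dθ.

The integrand becomes 3ρ cos(φ), so

    ∭_E (3z) dV = ∫_{0}^{2π} ∫_{0}^{π/6} ∫_{0}^{5} (3ρ cos(φ)) · ρ^2 sin(φ) dρ dφ dθ.

Inner (ρ): 1875sin(2φ)/8.
Middle (φ): 1875/32.
Outer (θ): 1875π/16.

Therefore the triple integral equals 1875π/16.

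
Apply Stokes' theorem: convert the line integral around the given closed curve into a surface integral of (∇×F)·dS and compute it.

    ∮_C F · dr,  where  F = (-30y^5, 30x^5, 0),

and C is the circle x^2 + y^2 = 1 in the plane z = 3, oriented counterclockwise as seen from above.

Let S be the flat disk x^2 + y^2 ≤ 1 in the plane z = 3, with upward unit normal n̂ = ẑ. By Stokes' theorem,

    ∮_C F · dr = ∬_S (∇ × F) · n̂ dS = ∬_D (curl F)_z dA,

where D is the disk x^2 + y^2 ≤ 1.

Compute the curl of F = (-30y^5, 30x^5, 0):
    (∇ × F)_x = ∂F_z/∂y - ∂F_y/∂z = 0,
    (∇ × F)_y = ∂F_x/∂z - ∂F_z/∂x = 0,
    (∇ × F)_z = ∂F_y/∂x - ∂F_x/∂y = 150x^4 + 150y^4.

On z = 3, (curl F)_z = 150x^4 + 150y^4.

Convert to polar (x = r cos θ, y = r sin θ, dA = r dr dθ); the integrand becomes 150r^4(sin(θ)^4 + cos(θ)^4), so

    ∬_D (curl F)_z dA = ∫_0^{2π} ∫_0^{1} (150r^4(sin(θ)^4 + cos(θ)^4)) · r dr dθ.

Inner (r from 0 to 1): 25sin(θ)^4 + 25cos(θ)^4.
Outer (θ from 0 to 2π): 75π/2.

Therefore ∮_C F · dr = 75π/2.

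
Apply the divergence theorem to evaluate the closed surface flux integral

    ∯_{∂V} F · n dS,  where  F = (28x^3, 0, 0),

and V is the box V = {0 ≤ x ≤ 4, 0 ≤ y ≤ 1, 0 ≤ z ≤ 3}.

By the divergence theorem,

    ∯_{∂V} F · n dS = ∭_V (∇ · F) dV.

Compute the divergence:
    ∇ · F = ∂F_x/∂x + ∂F_y/∂y + ∂F_z/∂z = 84x^2 + 0 + 0 = 84x^2.

V is a rectangular box, so dV = dx dy dz with 0 ≤ x ≤ 4, 0 ≤ y ≤ 1, 0 ≤ z ≤ 3.

Integrate (84x^2) over V as an iterated integral:

    ∭_V (∇·F) dV = ∫_0^{4} ∫_0^{1} ∫_0^{3} (84x^2) dz dy dx.

Inner (z from 0 to 3): 252x^2.
Middle (y from 0 to 1): 252x^2.
Outer (x from 0 to 4): 5376.

Therefore ∯_{∂V} F · n dS = 5376.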